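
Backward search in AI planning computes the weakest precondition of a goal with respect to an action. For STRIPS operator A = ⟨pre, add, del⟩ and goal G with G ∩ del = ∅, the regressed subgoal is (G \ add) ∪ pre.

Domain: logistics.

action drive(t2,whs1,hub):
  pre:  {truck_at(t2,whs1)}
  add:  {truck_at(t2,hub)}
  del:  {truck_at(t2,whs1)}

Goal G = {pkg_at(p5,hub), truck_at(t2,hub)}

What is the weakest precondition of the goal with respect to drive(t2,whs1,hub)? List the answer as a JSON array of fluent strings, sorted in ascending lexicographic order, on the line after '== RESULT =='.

Regress:
  G ∩ del = {}  (empty — regression defined)
  G \ add = {pkg_at(p5,hub), truck_at(t2,hub)} \ {truck_at(t2,hub)} = {pkg_at(p5,hub)}
  ∪ pre   = {pkg_at(p5,hub)} ∪ {truck_at(t2,whs1)}
          = {pkg_at(p5,hub), truck_at(t2,whs1)}

== RESULT ==
["pkg_at(p5,hub)", "truck_at(t2,whs1)"]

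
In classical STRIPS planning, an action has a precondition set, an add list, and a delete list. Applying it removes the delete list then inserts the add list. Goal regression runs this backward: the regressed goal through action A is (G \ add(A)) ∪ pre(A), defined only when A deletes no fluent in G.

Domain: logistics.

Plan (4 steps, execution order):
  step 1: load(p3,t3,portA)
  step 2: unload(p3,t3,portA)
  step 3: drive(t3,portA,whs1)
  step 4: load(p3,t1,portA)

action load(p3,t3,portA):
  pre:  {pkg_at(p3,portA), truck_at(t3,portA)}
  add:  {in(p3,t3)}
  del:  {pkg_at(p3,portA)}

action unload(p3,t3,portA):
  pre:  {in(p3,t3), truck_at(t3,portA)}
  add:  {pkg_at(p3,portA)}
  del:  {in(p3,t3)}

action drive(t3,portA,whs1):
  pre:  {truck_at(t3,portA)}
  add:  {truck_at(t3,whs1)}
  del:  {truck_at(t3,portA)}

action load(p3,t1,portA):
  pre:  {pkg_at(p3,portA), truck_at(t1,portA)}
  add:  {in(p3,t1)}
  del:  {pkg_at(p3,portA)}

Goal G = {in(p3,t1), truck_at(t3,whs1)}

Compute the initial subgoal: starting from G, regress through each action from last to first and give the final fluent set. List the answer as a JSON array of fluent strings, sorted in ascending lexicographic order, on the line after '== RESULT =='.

Regress step by step:
  through step 4 (load(p3,t1,portA)): drop {in(p3,t1)}, keep {truck_at(t3,whs1)}, require {pkg_at(p3,portA), truck_at(t1,portA)}
    → {pkg_at(p3,portA), truck_at(t1,portA), truck_at(t3,whs1)}
  through step 3 (drive(t3,portA,whs1)): drop {truck_at(t3,whs1)}, keep {pkg_at(p3,portA), truck_at(t1,portA)}, require {truck_at(t3,portA)}
    → {pkg_at(p3,portA), truck_at(t1,portA), truck_at(t3,portA)}
  through step 2 (unload(p3,t3,portA)): drop {pkg_at(p3,portA)}, keep {truck_at(t1,portA), truck_at(t3,portA)}, require {in(p3,t3), truck_at(t3,portA)}
    → {in(p3,t3), truck_at(t1,portA), truck_at(t3,portA)}
  through step 1 (load(p3,t3,portA)): drop {in(p3,t3)}, keep {truck_at(t1,portA), truck_at(t3,portA)}, require {pkg_at(p3,portA), truck_at(t3,portA)}
    → {pkg_at(p3,portA), truck_at(t1,portA), truck_at(t3,portA)}

== RESULT ==
["pkg_at(p3,portA)", "truck_at(t1,portA)", "truck_at(t3,portA)"]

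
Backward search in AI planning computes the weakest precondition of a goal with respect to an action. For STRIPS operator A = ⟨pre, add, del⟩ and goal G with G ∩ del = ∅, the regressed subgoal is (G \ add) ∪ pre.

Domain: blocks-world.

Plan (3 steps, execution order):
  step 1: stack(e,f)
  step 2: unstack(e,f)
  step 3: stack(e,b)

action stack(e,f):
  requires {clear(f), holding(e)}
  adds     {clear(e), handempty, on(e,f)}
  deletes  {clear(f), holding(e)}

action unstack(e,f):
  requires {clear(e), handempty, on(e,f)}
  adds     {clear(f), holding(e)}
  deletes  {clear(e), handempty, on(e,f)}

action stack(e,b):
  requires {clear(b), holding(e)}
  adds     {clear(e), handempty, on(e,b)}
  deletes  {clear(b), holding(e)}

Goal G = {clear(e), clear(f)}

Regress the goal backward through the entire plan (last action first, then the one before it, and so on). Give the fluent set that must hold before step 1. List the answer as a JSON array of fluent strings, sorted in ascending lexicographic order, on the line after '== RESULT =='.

Regress step by step:
  through step 3 (stack(e,b)): drop {clear(e)}, keep {clear(f)}, require {clear(b), holding(e)}
    → {clear(b), clear(f), holding(e)}
  through step 2 (unstack(e,f)): drop {clear(f), holding(e)}, keep {clear(b)}, require {clear(e), handempty, on(e,f)}
    → {clear(b), clear(e), handempty, on(e,f)}
  through step 1 (stack(e,f)): drop {clear(e), handempty, on(e,f)}, keep {clear(b)}, require {clear(f), holding(e)}
    → {clear(b), clear(f), holding(e)}

== RESULT ==
["clear(b)", "clear(f)", "holding(e)"]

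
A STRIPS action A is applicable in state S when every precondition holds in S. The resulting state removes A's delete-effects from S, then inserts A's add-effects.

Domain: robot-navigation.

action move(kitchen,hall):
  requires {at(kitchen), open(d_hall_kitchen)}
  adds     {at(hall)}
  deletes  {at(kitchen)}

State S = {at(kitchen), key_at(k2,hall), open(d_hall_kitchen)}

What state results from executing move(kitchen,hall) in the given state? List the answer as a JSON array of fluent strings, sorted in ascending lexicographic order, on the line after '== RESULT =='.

Progress:
  pre ⊆ S: {at(kitchen), open(d_hall_kitchen)} ⊆ S  — applicable
  S \ del = {key_at(k2,hall), open(d_hall_kitchen)}
  ∪ add   = {at(hall), key_at(k2,hall), open(d_hall_kitchen)}

== RESULT ==
["at(hall)", "key_at(k2,hall)", "open(d_hall_kitchen)"]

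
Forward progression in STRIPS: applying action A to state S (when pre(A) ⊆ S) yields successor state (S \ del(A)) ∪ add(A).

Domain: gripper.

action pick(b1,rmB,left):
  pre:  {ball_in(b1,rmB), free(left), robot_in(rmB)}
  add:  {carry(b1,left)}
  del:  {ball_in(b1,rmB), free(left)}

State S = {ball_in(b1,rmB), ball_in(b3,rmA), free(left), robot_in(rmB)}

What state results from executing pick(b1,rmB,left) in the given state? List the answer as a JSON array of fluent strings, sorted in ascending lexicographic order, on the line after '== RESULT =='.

Compute (S \ del) ∪ add:
  pre ⊆ S: {ball_in(b1,rmB), free(left), robot_in(rmB)} ⊆ S  — applicable
  S \ del = {ball_in(b3,rmA), robot_in(rmB)}
  ∪ add   = {ball_in(b3,rmA), carry(b1,left), robot_in(rmB)}

== RESULT ==
["ball_in(b3,rmA)", "carry(b1,left)", "robot_in(rmB)"]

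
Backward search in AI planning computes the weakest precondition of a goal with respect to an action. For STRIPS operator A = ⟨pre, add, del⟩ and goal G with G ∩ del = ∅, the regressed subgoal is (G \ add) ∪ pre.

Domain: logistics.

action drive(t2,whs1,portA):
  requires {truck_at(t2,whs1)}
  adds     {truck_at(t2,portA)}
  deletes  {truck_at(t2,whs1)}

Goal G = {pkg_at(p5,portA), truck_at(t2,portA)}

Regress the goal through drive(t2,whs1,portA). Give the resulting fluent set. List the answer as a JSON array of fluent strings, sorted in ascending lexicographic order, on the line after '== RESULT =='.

Compute (G \ add) ∪ pre:
  G ∩ del = {}  (empty — regression defined)
  G \ add = {pkg_at(p5,portA), truck_at(t2,portA)} \ {truck_at(t2,portA)} = {pkg_at(p5,portA)}
  ∪ pre   = {pkg_at(p5,portA)} ∪ {truck_at(t2,whs1)}
          = {pkg_at(p5,portA), truck_at(t2,whs1)}

== RESULT ==
["pkg_at(p5,portA)", "truck_at(t2,whs1)"]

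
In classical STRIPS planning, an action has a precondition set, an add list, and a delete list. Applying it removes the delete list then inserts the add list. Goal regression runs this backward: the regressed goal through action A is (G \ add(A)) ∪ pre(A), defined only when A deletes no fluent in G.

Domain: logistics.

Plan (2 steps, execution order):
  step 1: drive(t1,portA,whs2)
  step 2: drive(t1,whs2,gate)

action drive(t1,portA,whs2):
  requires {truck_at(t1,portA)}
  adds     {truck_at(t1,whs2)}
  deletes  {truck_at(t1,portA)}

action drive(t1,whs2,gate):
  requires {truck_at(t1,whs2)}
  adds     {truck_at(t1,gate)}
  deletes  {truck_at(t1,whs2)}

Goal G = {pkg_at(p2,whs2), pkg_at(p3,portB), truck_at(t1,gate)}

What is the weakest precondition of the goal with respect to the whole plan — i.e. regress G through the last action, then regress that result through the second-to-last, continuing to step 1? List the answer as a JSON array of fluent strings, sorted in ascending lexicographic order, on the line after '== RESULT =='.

Regress step by step:
  through step 2 (drive(t1,whs2,gate)): drop {truck_at(t1,gate)}, keep {pkg_at(p2,whs2), pkg_at(p3,portB)}, require {truck_at(t1,whs2)}
    → {pkg_at(p2,whs2), pkg_at(p3,portB), truck_at(t1,whs2)}
  through step 1 (drive(t1,portA,whs2)): drop {truck_at(t1,whs2)}, keep {pkg_at(p2,whs2), pkg_at(p3,portB)}, require {truck_at(t1,portA)}
    → {pkg_at(p2,whs2), pkg_at(p3,portB), truck_at(t1,portA)}

== RESULT ==
["pkg_at(p2,whs2)", "pkg_at(p3,portB)", "truck_at(t1,portA)"]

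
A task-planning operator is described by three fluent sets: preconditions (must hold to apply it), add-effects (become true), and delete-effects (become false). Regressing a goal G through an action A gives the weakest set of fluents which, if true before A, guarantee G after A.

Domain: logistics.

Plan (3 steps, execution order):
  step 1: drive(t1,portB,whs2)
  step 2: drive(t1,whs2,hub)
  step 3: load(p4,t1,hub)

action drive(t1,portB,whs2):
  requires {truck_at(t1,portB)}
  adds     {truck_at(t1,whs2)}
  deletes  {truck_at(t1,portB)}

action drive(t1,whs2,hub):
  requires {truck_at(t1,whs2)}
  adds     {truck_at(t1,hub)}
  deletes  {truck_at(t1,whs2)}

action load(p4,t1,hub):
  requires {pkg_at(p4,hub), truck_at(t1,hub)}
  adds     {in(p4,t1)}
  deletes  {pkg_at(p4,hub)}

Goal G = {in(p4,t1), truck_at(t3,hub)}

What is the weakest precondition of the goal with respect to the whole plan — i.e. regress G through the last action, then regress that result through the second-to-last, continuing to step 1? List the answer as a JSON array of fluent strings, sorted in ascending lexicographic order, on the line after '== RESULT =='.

Work backward from the goal:
  through step 3 (load(p4,t1,hub)): drop {in(p4,t1)}, keep {truck_at(t3,hub)}, require {pkg_at(p4,hub), truck_at(t1,hub)}
    → {pkg_at(p4,hub), truck_at(t1,hub), truck_at(t3,hub)}
  through step 2 (drive(t1,whs2,hub)): drop {truck_at(t1,hub)}, keep {pkg_at(p4,hub), truck_at(t3,hub)}, require {truck_at(t1,whs2)}
    → {pkg_at(p4,hub), truck_at(t1,whs2), truck_at(t3,hub)}
  through step 1 (drive(t1,portB,whs2)): drop {truck_at(t1,whs2)}, keep {pkg_at(p4,hub), truck_at(t3,hub)}, require {truck_at(t1,portB)}
    → {pkg_at(p4,hub), truck_at(t1,portB), truck_at(t3,hub)}

== RESULT ==
["pkg_at(p4,hub)", "truck_at(t1,portB)", "truck_at(t3,hub)"]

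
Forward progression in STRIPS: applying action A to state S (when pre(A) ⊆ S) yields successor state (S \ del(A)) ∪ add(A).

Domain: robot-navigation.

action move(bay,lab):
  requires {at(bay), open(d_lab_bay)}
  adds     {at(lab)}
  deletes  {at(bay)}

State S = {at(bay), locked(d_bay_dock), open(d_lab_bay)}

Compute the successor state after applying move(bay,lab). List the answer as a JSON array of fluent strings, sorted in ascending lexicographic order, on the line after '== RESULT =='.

Compute (S \ del) ∪ add:
  pre ⊆ S: {at(bay), open(d_lab_bay)} ⊆ S  — applicable
  S \ del = {locked(d_bay_dock), open(d_lab_bay)}
  ∪ add   = {at(lab), locked(d_bay_dock), open(d_lab_bay)}

== RESULT ==
["at(lab)", "locked(d_bay_dock)", "open(d_lab_bay)"]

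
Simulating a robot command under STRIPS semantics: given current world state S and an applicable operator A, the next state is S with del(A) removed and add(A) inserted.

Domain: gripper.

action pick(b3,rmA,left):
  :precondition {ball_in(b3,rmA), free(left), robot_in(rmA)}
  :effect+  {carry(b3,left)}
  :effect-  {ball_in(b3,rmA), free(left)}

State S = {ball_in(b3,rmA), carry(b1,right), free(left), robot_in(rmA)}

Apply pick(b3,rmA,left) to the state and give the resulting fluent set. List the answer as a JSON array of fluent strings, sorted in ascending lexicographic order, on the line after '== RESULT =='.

Compute (S \ del) ∪ add:
  pre ⊆ S: {ball_in(b3,rmA), free(left), robot_in(rmA)} ⊆ S  — applicable
  S \ del = {carry(b1,right), robot_in(rmA)}
  ∪ add   = {carry(b1,right), carry(b3,left), robot_in(rmA)}

== RESULT ==
["carry(b1,right)", "carry(b3,left)", "robot_in(rmA)"]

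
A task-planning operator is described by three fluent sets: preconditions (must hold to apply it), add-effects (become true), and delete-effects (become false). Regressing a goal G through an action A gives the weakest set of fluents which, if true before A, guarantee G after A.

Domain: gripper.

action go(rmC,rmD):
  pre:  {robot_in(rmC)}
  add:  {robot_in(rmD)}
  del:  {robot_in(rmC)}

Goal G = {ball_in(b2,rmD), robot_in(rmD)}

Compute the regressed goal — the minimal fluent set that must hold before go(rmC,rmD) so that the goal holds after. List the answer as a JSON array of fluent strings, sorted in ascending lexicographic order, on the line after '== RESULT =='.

Regress:
  G ∩ del = {}  (empty — regression defined)
  G \ add = {ball_in(b2,rmD), robot_in(rmD)} \ {robot_in(rmD)} = {ball_in(b2,rmD)}
  ∪ pre   = {ball_in(b2,rmD)} ∪ {robot_in(rmC)}
          = {ball_in(b2,rmD), robot_in(rmC)}

== RESULT ==
["ball_in(b2,rmD)", "robot_in(rmC)"]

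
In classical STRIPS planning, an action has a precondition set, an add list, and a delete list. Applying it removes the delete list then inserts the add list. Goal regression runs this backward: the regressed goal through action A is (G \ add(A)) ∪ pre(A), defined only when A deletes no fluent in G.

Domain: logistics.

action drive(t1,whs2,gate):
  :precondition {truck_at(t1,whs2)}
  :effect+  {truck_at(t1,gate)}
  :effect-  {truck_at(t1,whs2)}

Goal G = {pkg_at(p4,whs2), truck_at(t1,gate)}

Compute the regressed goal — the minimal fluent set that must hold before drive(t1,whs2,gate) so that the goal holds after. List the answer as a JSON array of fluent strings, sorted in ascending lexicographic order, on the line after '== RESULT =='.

Regress:
  G ∩ del = {}  (empty — regression defined)
  G \ add = {pkg_at(p4,whs2), truck_at(t1,gate)} \ {truck_at(t1,gate)} = {pkg_at(p4,whs2)}
  ∪ pre   = {pkg_at(p4,whs2)} ∪ {truck_at(t1,whs2)}
          = {pkg_at(p4,whs2), truck_at(t1,whs2)}

== RESULT ==
["pkg_at(p4,whs2)", "truck_at(t1,whs2)"]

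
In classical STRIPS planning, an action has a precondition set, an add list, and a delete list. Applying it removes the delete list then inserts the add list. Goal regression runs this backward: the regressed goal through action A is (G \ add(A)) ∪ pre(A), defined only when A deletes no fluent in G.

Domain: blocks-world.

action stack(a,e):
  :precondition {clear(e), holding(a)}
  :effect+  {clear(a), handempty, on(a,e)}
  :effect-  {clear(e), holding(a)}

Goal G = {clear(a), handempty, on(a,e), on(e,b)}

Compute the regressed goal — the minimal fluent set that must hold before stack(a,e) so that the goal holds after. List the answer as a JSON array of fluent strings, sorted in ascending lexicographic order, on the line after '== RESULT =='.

Compute (G \ add) ∪ pre:
  G ∩ del = {}  (empty — regression defined)
  G \ add = {clear(a), handempty, on(a,e), on(e,b)} \ {clear(a), handempty, on(a,e)} = {on(e,b)}
  ∪ pre   = {on(e,b)} ∪ {clear(e), holding(a)}
          = {clear(e), holding(a), on(e,b)}

== RESULT ==
["clear(e)", "holding(a)", "on(e,b)"]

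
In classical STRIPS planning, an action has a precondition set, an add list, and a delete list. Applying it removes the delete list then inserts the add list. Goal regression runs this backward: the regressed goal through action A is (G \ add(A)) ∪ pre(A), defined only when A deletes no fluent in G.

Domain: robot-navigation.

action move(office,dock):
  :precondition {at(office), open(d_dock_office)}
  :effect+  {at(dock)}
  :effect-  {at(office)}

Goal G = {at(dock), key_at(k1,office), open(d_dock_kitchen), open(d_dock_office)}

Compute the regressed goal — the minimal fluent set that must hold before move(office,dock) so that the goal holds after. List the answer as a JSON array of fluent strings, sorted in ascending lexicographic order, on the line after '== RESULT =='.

Compute (G \ add) ∪ pre:
  G ∩ del = {}  (empty — regression defined)
  G \ add = {at(dock), key_at(k1,office), open(d_dock_kitchen), open(d_dock_office)} \ {at(dock)} = {key_at(k1,office), open(d_dock_kitchen), open(d_dock_office)}
  ∪ pre   = {key_at(k1,office), open(d_dock_kitchen), open(d_dock_office)} ∪ {at(office), open(d_dock_office)}
          = {at(office), key_at(k1,office), open(d_dock_kitchen), open(d_dock_office)}

== RESULT ==
["at(office)", "key_at(k1,office)", "open(d_dock_kitchen)", "open(d_dock_office)"]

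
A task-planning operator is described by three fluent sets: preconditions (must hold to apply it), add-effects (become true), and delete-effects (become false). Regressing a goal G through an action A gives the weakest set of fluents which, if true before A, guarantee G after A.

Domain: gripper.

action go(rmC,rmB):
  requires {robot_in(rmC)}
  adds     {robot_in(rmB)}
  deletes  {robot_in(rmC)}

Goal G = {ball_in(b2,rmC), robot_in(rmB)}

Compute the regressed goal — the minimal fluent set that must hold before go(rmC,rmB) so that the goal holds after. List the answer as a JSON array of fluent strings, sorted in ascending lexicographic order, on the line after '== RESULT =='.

Regress:
  G ∩ del = {}  (empty — regression defined)
  G \ add = {ball_in(b2,rmC), robot_in(rmB)} \ {robot_in(rmB)} = {ball_in(b2,rmC)}
  ∪ pre   = {ball_in(b2,rmC)} ∪ {robot_in(rmC)}
          = {ball_in(b2,rmC), robot_in(rmC)}

== RESULT ==
["ball_in(b2,rmC)", "robot_in(rmC)"]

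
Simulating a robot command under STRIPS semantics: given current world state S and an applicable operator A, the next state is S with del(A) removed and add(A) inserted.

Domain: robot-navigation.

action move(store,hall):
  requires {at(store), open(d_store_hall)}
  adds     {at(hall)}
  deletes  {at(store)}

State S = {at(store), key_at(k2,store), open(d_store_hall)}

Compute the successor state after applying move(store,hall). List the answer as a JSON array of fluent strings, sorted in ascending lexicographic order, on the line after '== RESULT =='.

Progress:
  pre ⊆ S: {at(store), open(d_store_hall)} ⊆ S  — applicable
  S \ del = {key_at(k2,store), open(d_store_hall)}
  ∪ add   = {at(hall), key_at(k2,store), open(d_store_hall)}

== RESULT ==
["at(hall)", "key_at(k2,store)", "open(d_store_hall)"]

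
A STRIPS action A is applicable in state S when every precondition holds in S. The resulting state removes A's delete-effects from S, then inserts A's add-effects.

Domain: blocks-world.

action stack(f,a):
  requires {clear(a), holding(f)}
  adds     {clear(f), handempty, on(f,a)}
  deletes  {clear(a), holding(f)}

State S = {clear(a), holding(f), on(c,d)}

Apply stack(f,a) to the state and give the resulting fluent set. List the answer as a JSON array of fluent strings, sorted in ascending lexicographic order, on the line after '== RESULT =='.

Compute (S \ del) ∪ add:
  pre ⊆ S: {clear(a), holding(f)} ⊆ S  — applicable
  S \ del = {on(c,d)}
  ∪ add   = {clear(f), handempty, on(c,d), on(f,a)}

== RESULT ==
["clear(f)", "handempty", "on(c,d)", "on(f,a)"]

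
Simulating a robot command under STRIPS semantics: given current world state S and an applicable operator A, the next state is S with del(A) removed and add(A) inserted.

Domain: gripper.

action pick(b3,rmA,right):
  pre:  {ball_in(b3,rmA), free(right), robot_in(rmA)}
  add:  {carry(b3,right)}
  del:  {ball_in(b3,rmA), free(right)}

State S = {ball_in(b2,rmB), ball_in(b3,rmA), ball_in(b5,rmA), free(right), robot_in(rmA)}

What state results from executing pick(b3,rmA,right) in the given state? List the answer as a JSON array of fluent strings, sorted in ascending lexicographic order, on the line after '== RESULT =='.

Progress:
  pre ⊆ S: {ball_in(b3,rmA), free(right), robot_in(rmA)} ⊆ S  — applicable
  S \ del = {ball_in(b2,rmB), ball_in(b5,rmA), robot_in(rmA)}
  ∪ add   = {ball_in(b2,rmB), ball_in(b5,rmA), carry(b3,right), robot_in(rmA)}

== RESULT ==
["ball_in(b2,rmB)", "ball_in(b5,rmA)", "carry(b3,right)", "robot_in(rmA)"]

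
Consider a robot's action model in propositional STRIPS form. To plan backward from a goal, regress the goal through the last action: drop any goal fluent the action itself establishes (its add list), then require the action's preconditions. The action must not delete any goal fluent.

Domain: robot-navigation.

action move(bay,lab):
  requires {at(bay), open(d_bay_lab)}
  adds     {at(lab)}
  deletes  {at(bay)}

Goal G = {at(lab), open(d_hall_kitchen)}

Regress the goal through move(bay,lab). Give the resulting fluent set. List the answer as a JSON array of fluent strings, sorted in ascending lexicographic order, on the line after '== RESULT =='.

Compute (G \ add) ∪ pre:
  G ∩ del = {}  (empty — regression defined)
  G \ add = {at(lab), open(d_hall_kitchen)} \ {at(lab)} = {open(d_hall_kitchen)}
  ∪ pre   = {open(d_hall_kitchen)} ∪ {at(bay), open(d_bay_lab)}
          = {at(bay), open(d_bay_lab), open(d_hall_kitchen)}

== RESULT ==
["at(bay)", "open(d_bay_lab)", "open(d_hall_kitchen)"]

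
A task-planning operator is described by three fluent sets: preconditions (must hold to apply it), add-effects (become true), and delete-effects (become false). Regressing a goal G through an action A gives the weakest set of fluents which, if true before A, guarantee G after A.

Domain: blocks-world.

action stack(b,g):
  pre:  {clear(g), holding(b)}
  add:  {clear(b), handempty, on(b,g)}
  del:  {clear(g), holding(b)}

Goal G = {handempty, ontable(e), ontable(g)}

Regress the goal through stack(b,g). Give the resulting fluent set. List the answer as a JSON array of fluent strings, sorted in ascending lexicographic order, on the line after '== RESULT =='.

Compute (G \ add) ∪ pre:
  G ∩ del = {}  (empty — regression defined)
  G \ add = {handempty, ontable(e), ontable(g)} \ {clear(b), handempty, on(b,g)} = {ontable(e), ontable(g)}
  ∪ pre   = {ontable(e), ontable(g)} ∪ {clear(g), holding(b)}
          = {clear(g), holding(b), ontable(e), ontable(g)}

== RESULT ==
["clear(g)", "holding(b)", "ontable(e)", "ontable(g)"]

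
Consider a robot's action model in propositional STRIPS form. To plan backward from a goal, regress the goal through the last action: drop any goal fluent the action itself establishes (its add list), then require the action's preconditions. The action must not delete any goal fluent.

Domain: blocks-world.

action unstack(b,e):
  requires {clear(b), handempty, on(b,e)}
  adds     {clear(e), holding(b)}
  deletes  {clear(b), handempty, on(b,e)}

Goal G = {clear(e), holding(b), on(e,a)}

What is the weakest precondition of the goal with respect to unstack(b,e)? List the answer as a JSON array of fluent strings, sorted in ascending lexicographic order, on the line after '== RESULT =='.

Compute (G \ add) ∪ pre:
  G ∩ del = {}  (empty — regression defined)
  G \ add = {clear(e), holding(b), on(e,a)} \ {clear(e), holding(b)} = {on(e,a)}
  ∪ pre   = {on(e,a)} ∪ {clear(b), handempty, on(b,e)}
          = {clear(b), handempty, on(b,e), on(e,a)}

== RESULT ==
["clear(b)", "handempty", "on(b,e)", "on(e,a)"]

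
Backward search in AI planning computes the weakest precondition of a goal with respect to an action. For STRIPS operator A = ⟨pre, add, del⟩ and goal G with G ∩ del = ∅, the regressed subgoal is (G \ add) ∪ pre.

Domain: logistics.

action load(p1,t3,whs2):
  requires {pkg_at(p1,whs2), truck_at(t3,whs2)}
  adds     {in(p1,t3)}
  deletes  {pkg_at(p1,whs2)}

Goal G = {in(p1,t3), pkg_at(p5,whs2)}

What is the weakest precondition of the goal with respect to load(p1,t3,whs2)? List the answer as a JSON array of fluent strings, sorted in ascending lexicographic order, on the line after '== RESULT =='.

Regress:
  G ∩ del = {}  (empty — regression defined)
  G \ add = {in(p1,t3), pkg_at(p5,whs2)} \ {in(p1,t3)} = {pkg_at(p5,whs2)}
  ∪ pre   = {pkg_at(p5,whs2)} ∪ {pkg_at(p1,whs2), truck_at(t3,whs2)}
          = {pkg_at(p1,whs2), pkg_at(p5,whs2), truck_at(t3,whs2)}

== RESULT ==
["pkg_at(p1,whs2)", "pkg_at(p5,whs2)", "truck_at(t3,whs2)"]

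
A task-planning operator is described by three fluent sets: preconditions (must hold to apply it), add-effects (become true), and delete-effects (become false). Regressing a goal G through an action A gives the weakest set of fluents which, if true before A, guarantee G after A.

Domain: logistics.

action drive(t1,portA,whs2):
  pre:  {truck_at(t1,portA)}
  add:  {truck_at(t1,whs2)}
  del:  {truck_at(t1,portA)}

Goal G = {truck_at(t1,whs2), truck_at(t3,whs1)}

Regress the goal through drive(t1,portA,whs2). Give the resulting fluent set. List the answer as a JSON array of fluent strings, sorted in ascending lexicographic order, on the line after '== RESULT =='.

Regress:
  G ∩ del = {}  (empty — regression defined)
  G \ add = {truck_at(t1,whs2), truck_at(t3,whs1)} \ {truck_at(t1,whs2)} = {truck_at(t3,whs1)}
  ∪ pre   = {truck_at(t3,whs1)} ∪ {truck_at(t1,portA)}
          = {truck_at(t1,portA), truck_at(t3,whs1)}

== RESULT ==
["truck_at(t1,portA)", "truck_at(t3,whs1)"]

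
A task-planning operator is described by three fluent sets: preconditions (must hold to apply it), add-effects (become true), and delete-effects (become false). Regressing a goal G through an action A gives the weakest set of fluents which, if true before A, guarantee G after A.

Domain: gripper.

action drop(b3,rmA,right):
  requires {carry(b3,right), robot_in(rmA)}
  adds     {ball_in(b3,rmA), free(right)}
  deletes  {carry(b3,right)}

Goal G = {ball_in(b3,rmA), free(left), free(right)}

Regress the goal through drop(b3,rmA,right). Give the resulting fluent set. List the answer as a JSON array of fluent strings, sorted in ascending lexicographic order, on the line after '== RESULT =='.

Regress:
  G ∩ del = {}  (empty — regression defined)
  G \ add = {ball_in(b3,rmA), free(left), free(right)} \ {ball_in(b3,rmA), free(right)} = {free(left)}
  ∪ pre   = {free(left)} ∪ {carry(b3,right), robot_in(rmA)}
          = {carry(b3,right), free(left), robot_in(rmA)}

== RESULT ==
["carry(b3,right)", "free(left)", "robot_in(rmA)"]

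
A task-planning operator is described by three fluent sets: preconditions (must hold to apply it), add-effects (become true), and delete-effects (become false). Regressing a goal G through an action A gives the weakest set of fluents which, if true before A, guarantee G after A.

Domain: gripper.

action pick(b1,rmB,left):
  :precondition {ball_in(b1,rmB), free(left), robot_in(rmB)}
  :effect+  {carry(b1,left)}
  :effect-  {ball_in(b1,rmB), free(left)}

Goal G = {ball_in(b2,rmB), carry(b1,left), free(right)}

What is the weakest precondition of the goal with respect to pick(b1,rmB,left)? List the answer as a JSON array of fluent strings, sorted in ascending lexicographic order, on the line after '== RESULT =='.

Compute (G \ add) ∪ pre:
  G ∩ del = {}  (empty — regression defined)
  G \ add = {ball_in(b2,rmB), carry(b1,left), free(right)} \ {carry(b1,left)} = {ball_in(b2,rmB), free(right)}
  ∪ pre   = {ball_in(b2,rmB), free(right)} ∪ {ball_in(b1,rmB), free(left), robot_in(rmB)}
          = {ball_in(b1,rmB), ball_in(b2,rmB), free(left), free(right), robot_in(rmB)}

== RESULT ==
["ball_in(b1,rmB)", "ball_in(b2,rmB)", "free(left)", "free(right)", "robot_in(rmB)"]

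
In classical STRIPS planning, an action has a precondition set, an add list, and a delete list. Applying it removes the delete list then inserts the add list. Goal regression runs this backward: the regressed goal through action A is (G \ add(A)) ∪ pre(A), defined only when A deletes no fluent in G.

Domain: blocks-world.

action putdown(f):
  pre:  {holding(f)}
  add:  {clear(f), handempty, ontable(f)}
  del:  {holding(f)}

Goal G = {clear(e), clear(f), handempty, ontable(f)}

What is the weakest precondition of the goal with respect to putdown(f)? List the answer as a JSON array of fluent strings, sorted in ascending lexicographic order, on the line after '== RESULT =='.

Regress:
  G ∩ del = {}  (empty — regression defined)
  G \ add = {clear(e), clear(f), handempty, ontable(f)} \ {clear(f), handempty, ontable(f)} = {clear(e)}
  ∪ pre   = {clear(e)} ∪ {holding(f)}
          = {clear(e), holding(f)}

== RESULT ==
["clear(e)", "holding(f)"]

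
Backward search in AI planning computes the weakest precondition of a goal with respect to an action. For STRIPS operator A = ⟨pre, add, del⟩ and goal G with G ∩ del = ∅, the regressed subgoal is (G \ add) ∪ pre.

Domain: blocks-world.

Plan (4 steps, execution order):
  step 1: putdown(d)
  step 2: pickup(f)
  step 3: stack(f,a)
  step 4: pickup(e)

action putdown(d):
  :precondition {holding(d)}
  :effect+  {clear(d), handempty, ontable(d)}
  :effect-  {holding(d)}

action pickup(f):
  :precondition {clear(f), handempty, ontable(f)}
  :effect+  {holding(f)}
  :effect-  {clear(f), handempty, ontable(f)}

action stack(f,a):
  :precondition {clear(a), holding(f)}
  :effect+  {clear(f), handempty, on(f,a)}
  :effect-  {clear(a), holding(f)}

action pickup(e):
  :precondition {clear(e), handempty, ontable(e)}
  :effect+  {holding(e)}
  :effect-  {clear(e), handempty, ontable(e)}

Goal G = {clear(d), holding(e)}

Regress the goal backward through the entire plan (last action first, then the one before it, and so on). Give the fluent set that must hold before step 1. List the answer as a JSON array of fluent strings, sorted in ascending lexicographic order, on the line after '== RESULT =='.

Regress step by step:
  through step 4 (pickup(e)): drop {holding(e)}, keep {clear(d)}, require {clear(e), handempty, ontable(e)}
    → {clear(d), clear(e), handempty, ontable(e)}
  through step 3 (stack(f,a)): drop {handempty}, keep {clear(d), clear(e), ontable(e)}, require {clear(a), holding(f)}
    → {clear(a), clear(d), clear(e), holding(f), ontable(e)}
  through step 2 (pickup(f)): drop {holding(f)}, keep {clear(a), clear(d), clear(e), ontable(e)}, require {clear(f), handempty, ontable(f)}
    → {clear(a), clear(d), clear(e), clear(f), handempty, ontable(e), ontable(f)}
  through step 1 (putdown(d)): drop {clear(d), handempty}, keep {clear(a), clear(e), clear(f), ontable(e), ontable(f)}, require {holding(d)}
    → {clear(a), clear(e), clear(f), holding(d), ontable(e), ontable(f)}

== RESULT ==
["clear(a)", "clear(e)", "clear(f)", "holding(d)", "ontable(e)", "ontable(f)"]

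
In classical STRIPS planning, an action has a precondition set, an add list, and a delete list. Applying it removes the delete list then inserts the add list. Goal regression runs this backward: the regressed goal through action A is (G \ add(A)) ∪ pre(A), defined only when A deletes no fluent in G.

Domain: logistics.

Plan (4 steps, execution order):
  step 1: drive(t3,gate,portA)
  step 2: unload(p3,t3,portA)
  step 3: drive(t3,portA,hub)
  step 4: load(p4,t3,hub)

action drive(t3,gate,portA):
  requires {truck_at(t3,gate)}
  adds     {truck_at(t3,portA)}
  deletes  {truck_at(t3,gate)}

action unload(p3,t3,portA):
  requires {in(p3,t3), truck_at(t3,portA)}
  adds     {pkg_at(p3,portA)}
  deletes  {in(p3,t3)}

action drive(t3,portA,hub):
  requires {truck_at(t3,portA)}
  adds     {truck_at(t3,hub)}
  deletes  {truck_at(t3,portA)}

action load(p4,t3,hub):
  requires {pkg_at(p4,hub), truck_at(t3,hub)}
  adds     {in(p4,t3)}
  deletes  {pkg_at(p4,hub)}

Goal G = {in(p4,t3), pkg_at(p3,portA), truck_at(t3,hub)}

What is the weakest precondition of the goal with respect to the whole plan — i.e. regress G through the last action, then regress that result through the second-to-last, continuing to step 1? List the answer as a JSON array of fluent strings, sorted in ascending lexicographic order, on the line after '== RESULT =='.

Regress step by step:
  through step 4 (load(p4,t3,hub)): drop {in(p4,t3)}, keep {pkg_at(p3,portA), truck_at(t3,hub)}, require {pkg_at(p4,hub), truck_at(t3,hub)}
    → {pkg_at(p3,portA), pkg_at(p4,hub), truck_at(t3,hub)}
  through step 3 (drive(t3,portA,hub)): drop {truck_at(t3,hub)}, keep {pkg_at(p3,portA), pkg_at(p4,hub)}, require {truck_at(t3,portA)}
    → {pkg_at(p3,portA), pkg_at(p4,hub), truck_at(t3,portA)}
  through step 2 (unload(p3,t3,portA)): drop {pkg_at(p3,portA)}, keep {pkg_at(p4,hub), truck_at(t3,portA)}, require {in(p3,t3), truck_at(t3,portA)}
    → {in(p3,t3), pkg_at(p4,hub), truck_at(t3,portA)}
  through step 1 (drive(t3,gate,portA)): drop {truck_at(t3,portA)}, keep {in(p3,t3), pkg_at(p4,hub)}, require {truck_at(t3,gate)}
    → {in(p3,t3), pkg_at(p4,hub), truck_at(t3,gate)}

== RESULT ==
["in(p3,t3)", "pkg_at(p4,hub)", "truck_at(t3,gate)"]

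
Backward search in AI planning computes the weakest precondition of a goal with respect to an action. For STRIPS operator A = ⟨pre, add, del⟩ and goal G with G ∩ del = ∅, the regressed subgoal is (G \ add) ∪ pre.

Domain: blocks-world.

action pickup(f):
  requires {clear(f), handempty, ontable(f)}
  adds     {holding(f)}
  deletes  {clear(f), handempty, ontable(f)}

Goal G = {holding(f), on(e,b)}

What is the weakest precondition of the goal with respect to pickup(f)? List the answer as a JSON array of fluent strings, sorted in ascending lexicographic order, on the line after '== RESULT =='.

Compute (G \ add) ∪ pre:
  G ∩ del = {}  (empty — regression defined)
  G \ add = {holding(f), on(e,b)} \ {holding(f)} = {on(e,b)}
  ∪ pre   = {on(e,b)} ∪ {clear(f), handempty, ontable(f)}
          = {clear(f), handempty, on(e,b), ontable(f)}

== RESULT ==
["clear(f)", "handempty", "on(e,b)", "ontable(f)"]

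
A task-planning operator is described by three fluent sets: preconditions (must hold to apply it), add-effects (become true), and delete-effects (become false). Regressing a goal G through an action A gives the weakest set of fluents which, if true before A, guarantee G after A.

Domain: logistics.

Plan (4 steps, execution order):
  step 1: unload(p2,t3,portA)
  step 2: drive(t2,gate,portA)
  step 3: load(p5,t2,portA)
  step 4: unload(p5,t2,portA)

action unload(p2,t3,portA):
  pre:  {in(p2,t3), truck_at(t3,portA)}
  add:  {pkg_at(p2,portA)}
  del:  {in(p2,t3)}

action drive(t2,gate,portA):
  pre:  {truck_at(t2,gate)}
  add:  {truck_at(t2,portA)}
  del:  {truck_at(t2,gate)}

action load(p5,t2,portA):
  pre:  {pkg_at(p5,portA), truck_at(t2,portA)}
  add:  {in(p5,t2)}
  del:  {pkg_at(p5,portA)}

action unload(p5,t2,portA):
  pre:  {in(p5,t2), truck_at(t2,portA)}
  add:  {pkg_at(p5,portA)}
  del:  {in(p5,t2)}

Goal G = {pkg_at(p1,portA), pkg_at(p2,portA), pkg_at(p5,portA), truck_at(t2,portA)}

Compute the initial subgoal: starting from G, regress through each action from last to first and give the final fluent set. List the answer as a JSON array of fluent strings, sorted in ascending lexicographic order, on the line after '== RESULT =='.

Work backward from the goal:
  through step 4 (unload(p5,t2,portA)): drop {pkg_at(p5,portA)}, keep {pkg_at(p1,portA), pkg_at(p2,portA), truck_at(t2,portA)}, require {in(p5,t2), truck_at(t2,portA)}
    → {in(p5,t2), pkg_at(p1,portA), pkg_at(p2,portA), truck_at(t2,portA)}
  through step 3 (load(p5,t2,portA)): drop {in(p5,t2)}, keep {pkg_at(p1,portA), pkg_at(p2,portA), truck_at(t2,portA)}, require {pkg_at(p5,portA), truck_at(t2,portA)}
    → {pkg_at(p1,portA), pkg_at(p2,portA), pkg_at(p5,portA), truck_at(t2,portA)}
  through step 2 (drive(t2,gate,portA)): drop {truck_at(t2,portA)}, keep {pkg_at(p1,portA), pkg_at(p2,portA), pkg_at(p5,portA)}, require {truck_at(t2,gate)}
    → {pkg_at(p1,portA), pkg_at(p2,portA), pkg_at(p5,portA), truck_at(t2,gate)}
  through step 1 (unload(p2,t3,portA)): drop {pkg_at(p2,portA)}, keep {pkg_at(p1,portA), pkg_at(p5,portA), truck_at(t2,gate)}, require {in(p2,t3), truck_at(t3,portA)}
    → {in(p2,t3), pkg_at(p1,portA), pkg_at(p5,portA), truck_at(t2,gate), truck_at(t3,portA)}

== RESULT ==
["in(p2,t3)", "pkg_at(p1,portA)", "pkg_at(p5,portA)", "truck_at(t2,gate)", "truck_at(t3,portA)"]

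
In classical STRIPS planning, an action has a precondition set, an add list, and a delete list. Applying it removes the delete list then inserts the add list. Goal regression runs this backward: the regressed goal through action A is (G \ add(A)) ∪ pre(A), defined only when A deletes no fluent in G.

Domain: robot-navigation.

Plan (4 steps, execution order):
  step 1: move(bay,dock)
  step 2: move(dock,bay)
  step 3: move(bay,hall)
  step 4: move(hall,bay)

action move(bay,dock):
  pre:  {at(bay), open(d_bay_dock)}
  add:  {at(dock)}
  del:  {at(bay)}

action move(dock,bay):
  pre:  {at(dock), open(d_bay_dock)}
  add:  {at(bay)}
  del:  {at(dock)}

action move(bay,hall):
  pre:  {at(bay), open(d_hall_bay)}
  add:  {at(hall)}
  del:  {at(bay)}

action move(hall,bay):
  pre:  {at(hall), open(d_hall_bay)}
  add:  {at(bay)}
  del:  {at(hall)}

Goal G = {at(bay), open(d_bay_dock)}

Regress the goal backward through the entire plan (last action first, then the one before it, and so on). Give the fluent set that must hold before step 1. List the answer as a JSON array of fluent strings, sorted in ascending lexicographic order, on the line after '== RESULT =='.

Work backward from the goal:
  through step 4 (move(hall,bay)): drop {at(bay)}, keep {open(d_bay_dock)}, require {at(hall), open(d_hall_bay)}
    → {at(hall), open(d_bay_dock), open(d_hall_bay)}
  through step 3 (move(bay,hall)): drop {at(hall)}, keep {open(d_bay_dock), open(d_hall_bay)}, require {at(bay), open(d_hall_bay)}
    → {at(bay), open(d_bay_dock), open(d_hall_bay)}
  through step 2 (move(dock,bay)): drop {at(bay)}, keep {open(d_bay_dock), open(d_hall_bay)}, require {at(dock), open(d_bay_dock)}
    → {at(dock), open(d_bay_dock), open(d_hall_bay)}
  through step 1 (move(bay,dock)): drop {at(dock)}, keep {open(d_bay_dock), open(d_hall_bay)}, require {at(bay), open(d_bay_dock)}
    → {at(bay), open(d_bay_dock), open(d_hall_bay)}

== RESULT ==
["at(bay)", "open(d_bay_dock)", "open(d_hall_bay)"]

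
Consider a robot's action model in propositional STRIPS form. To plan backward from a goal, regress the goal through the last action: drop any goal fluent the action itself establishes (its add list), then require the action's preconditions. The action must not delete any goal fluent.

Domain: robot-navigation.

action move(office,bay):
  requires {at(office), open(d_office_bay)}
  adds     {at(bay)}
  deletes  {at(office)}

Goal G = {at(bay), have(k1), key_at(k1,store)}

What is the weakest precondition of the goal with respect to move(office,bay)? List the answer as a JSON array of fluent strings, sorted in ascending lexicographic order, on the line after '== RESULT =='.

Compute (G \ add) ∪ pre:
  G ∩ del = {}  (empty — regression defined)
  G \ add = {at(bay), have(k1), key_at(k1,store)} \ {at(bay)} = {have(k1), key_at(k1,store)}
  ∪ pre   = {have(k1), key_at(k1,store)} ∪ {at(office), open(d_office_bay)}
          = {at(office), have(k1), key_at(k1,store), open(d_office_bay)}

== RESULT ==
["at(office)", "have(k1)", "key_at(k1,store)", "open(d_office_bay)"]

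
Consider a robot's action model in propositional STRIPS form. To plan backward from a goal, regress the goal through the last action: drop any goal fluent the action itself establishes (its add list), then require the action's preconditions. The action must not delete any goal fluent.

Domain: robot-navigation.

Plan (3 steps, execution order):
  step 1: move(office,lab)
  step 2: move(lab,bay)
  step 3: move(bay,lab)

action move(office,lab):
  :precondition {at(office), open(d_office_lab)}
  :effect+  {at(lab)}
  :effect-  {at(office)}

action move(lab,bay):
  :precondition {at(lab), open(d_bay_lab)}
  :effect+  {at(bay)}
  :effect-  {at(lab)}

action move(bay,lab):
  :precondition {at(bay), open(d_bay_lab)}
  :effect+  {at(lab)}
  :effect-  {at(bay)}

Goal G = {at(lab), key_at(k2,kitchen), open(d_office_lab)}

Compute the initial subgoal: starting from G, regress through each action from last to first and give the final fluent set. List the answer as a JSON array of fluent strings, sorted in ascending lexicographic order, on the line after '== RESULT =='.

Regress step by step:
  through step 3 (move(bay,lab)): drop {at(lab)}, keep {key_at(k2,kitchen), open(d_office_lab)}, require {at(bay), open(d_bay_lab)}
    → {at(bay), key_at(k2,kitchen), open(d_bay_lab), open(d_office_lab)}
  through step 2 (move(lab,bay)): drop {at(bay)}, keep {key_at(k2,kitchen), open(d_bay_lab), open(d_office_lab)}, require {at(lab), open(d_bay_lab)}
    → {at(lab), key_at(k2,kitchen), open(d_bay_lab), open(d_office_lab)}
  through step 1 (move(office,lab)): drop {at(lab)}, keep {key_at(k2,kitchen), open(d_bay_lab), open(d_office_lab)}, require {at(office), open(d_office_lab)}
    → {at(office), key_at(k2,kitchen), open(d_bay_lab), open(d_office_lab)}

== RESULT ==
["at(office)", "key_at(k2,kitchen)", "open(d_bay_lab)", "open(d_office_lab)"]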